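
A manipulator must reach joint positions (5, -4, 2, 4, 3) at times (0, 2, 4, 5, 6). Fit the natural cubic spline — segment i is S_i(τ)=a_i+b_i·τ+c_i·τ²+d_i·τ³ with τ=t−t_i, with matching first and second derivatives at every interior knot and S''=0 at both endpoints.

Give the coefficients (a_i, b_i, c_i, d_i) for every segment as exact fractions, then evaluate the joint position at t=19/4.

  seg 0: a=5 b=-1105/168 c=0 d=349/672
  seg 1: a=-4 b=-29/84 c=349/112 d=-485/672
  seg 2: a=2 b=83/24 c=-17/14 d=-41/168
  seg 3: a=4 b=25/84 c=-109/56 d=109/168
S(19/4) = 13647/3584

Δ: Δ0=-9/2, Δ1=3, Δ2=2, Δ3=-1
row 1: diag=8, rhs=45; c'=1/4, d'=45/8
row 2: denom=6−2·1/4=11/2; d'=(-6−2·45/8)/(11/2)=-69/22
row 3: denom=4−1·2/11=42/11; d'=(-18−1·-69/22)/(42/11)=-109/28
back: M3=-109/28
back: M2=-69/22−2/11·-109/28=-17/7
back: M1=45/8−1/4·-17/7=349/56
M: M0=0, M1=349/56, M2=-17/7, M3=-109/28, M4=0
seg 0: a=5, c=M0/2=0, d=(M1−M0)/(6·2)=349/672, b=Δ0−h0·(2M0+M1)/6=-1105/168
seg 1: a=-4, c=M1/2=349/112, d=(M2−M1)/(6·2)=-485/672, b=Δ1−h1·(2M1+M2)/6=-29/84
seg 2: a=2, c=M2/2=-17/14, d=(M3−M2)/(6·1)=-41/168, b=Δ2−h2·(2M2+M3)/6=83/24
seg 3: a=4, c=M3/2=-109/56, d=(M4−M3)/(6·1)=109/168, b=Δ3−h3·(2M3+M4)/6=25/84
t_q=19/4 → seg 2, τ=3/4; S=2+83/24·τ+-17/14·τ²+-41/168·τ³=13647/3584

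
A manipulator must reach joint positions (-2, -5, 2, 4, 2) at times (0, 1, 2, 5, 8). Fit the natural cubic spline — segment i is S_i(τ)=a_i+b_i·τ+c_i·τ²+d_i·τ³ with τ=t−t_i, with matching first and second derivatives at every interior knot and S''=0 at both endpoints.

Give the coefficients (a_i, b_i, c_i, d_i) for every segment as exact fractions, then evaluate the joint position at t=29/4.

  seg 0: a=-2 b=-325/56 c=0 d=157/56
  seg 1: a=-5 b=73/28 c=471/56 d=-225/56
  seg 2: a=2 b=59/8 c=-51/14 d=709/1512
  seg 3: a=4 b=-51/28 c=97/168 d=-97/1512
S(29/4) = 7505/3584

Δ: Δ0=-3, Δ1=7, Δ2=2/3, Δ3=-2/3
row 1: diag=4, rhs=60; c'=1/4, d'=15
row 2: denom=8−1·1/4=31/4; d'=(-38−1·15)/(31/4)=-212/31
row 3: denom=12−3·12/31=336/31; d'=(-8−3·-212/31)/(336/31)=97/84
back: M3=97/84
back: M2=-212/31−12/31·97/84=-51/7
back: M1=15−1/4·-51/7=471/28
M: M0=0, M1=471/28, M2=-51/7, M3=97/84, M4=0
seg 0: a=-2, c=M0/2=0, d=(M1−M0)/(6·1)=157/56, b=Δ0−h0·(2M0+M1)/6=-325/56
seg 1: a=-5, c=M1/2=471/56, d=(M2−M1)/(6·1)=-225/56, b=Δ1−h1·(2M1+M2)/6=73/28
seg 2: a=2, c=M2/2=-51/14, d=(M3−M2)/(6·3)=709/1512, b=Δ2−h2·(2M2+M3)/6=59/8
seg 3: a=4, c=M3/2=97/168, d=(M4−M3)/(6·3)=-97/1512, b=Δ3−h3·(2M3+M4)/6=-51/28
t_q=29/4 → seg 3, τ=9/4; S=4+-51/28·τ+97/168·τ²+-97/1512·τ³=7505/3584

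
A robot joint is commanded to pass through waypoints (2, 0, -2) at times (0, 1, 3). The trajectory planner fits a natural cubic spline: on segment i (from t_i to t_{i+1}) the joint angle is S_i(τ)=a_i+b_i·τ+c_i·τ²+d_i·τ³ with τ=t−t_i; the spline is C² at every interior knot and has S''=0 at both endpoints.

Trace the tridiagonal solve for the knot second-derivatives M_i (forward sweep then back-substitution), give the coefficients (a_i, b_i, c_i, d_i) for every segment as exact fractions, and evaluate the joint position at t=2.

Δ: Δ0=-2, Δ1=-1
row 1: diag=6, rhs=6; c'=1/3, d'=1
back: M1=1
M: M0=0, M1=1, M2=0
seg 0: a=2, c=M0/2=0, d=(M1−M0)/(6·1)=1/6, b=Δ0−h0·(2M0+M1)/6=-13/6
seg 1: a=0, c=M1/2=1/2, d=(M2−M1)/(6·2)=-1/12, b=Δ1−h1·(2M1+M2)/6=-5/3
t_q=2 → seg 1, τ=1; S=0+-5/3·τ+1/2·τ²+-1/12·τ³=-5/4

  seg 0: a=2 b=-13/6 c=0 d=1/6
  seg 1: a=0 b=-5/3 c=1/2 d=-1/12
S(2) = -5/4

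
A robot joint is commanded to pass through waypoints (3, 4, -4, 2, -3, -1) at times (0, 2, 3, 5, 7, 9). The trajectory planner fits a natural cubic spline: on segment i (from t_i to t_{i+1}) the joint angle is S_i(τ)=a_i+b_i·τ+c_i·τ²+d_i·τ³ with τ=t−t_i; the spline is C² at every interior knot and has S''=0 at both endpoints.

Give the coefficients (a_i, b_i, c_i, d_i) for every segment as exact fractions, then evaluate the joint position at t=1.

  seg 0: a=3 b=4027/954 c=0 d=-1775/1908
  seg 1: a=4 b=-6623/954 c=-1775/318 d=2158/477
  seg 2: a=-4 b=-4325/954 c=847/106 d=-8059/3816
  seg 3: a=2 b=995/477 c=-2977/636 d=1139/954
  seg 4: a=-3 b=-1102/477 c=1579/636 d=-1579/3816
S(1) = 4001/636

Δ: Δ0=1/2, Δ1=-8, Δ2=3, Δ3=-5/2, Δ4=1
row 1: diag=6, rhs=-51; c'=1/6, d'=-17/2
row 2: denom=6−1·1/6=35/6; d'=(66−1·-17/2)/(35/6)=447/35
row 3: denom=8−2·12/35=256/35; d'=(-33−2·447/35)/(256/35)=-2049/256
row 4: denom=8−2·35/128=477/64; d'=(21−2·-2049/256)/(477/64)=1579/318
back: M4=1579/318
back: M3=-2049/256−35/128·1579/318=-2977/318
back: M2=447/35−12/35·-2977/318=847/53
back: M1=-17/2−1/6·847/53=-1775/159
M: M0=0, M1=-1775/159, M2=847/53, M3=-2977/318, M4=1579/318, M5=0
seg 0: a=3, c=M0/2=0, d=(M1−M0)/(6·2)=-1775/1908, b=Δ0−h0·(2M0+M1)/6=4027/954
seg 1: a=4, c=M1/2=-1775/318, d=(M2−M1)/(6·1)=2158/477, b=Δ1−h1·(2M1+M2)/6=-6623/954
seg 2: a=-4, c=M2/2=847/106, d=(M3−M2)/(6·2)=-8059/3816, b=Δ2−h2·(2M2+M3)/6=-4325/954
seg 3: a=2, c=M3/2=-2977/636, d=(M4−M3)/(6·2)=1139/954, b=Δ3−h3·(2M3+M4)/6=995/477
seg 4: a=-3, c=M4/2=1579/636, d=(M5−M4)/(6·2)=-1579/3816, b=Δ4−h4·(2M4+M5)/6=-1102/477
t_q=1 → seg 0, τ=1; S=3+4027/954·τ+0·τ²+-1775/1908·τ³=4001/636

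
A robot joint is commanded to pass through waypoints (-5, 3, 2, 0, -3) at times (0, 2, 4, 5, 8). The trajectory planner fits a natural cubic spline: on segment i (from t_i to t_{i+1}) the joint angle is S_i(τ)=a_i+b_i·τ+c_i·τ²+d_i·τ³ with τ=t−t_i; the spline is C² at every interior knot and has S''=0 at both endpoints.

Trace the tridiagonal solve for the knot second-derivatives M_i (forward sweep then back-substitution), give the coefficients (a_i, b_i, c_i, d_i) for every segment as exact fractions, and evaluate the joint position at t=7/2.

  seg 0: a=-5 b=1747/344 c=0 d=-371/1376
  seg 1: a=3 b=317/172 c=-1113/688 d=307/1376
  seg 2: a=2 b=-671/344 c=-12/43 d=79/344
  seg 3: a=0 b=-313/172 c=141/344 d=-47/1032
S(7/2) = 31677/11008

Δ: Δ0=4, Δ1=-1/2, Δ2=-2, Δ3=-1
row 1: diag=8, rhs=-27; c'=1/4, d'=-27/8
row 2: denom=6−2·1/4=11/2; d'=(-9−2·-27/8)/(11/2)=-9/22
row 3: denom=8−1·2/11=86/11; d'=(6−1·-9/22)/(86/11)=141/172
back: M3=141/172
back: M2=-9/22−2/11·141/172=-24/43
back: M1=-27/8−1/4·-24/43=-1113/344
M: M0=0, M1=-1113/344, M2=-24/43, M3=141/172, M4=0
seg 0: a=-5, c=M0/2=0, d=(M1−M0)/(6·2)=-371/1376, b=Δ0−h0·(2M0+M1)/6=1747/344
seg 1: a=3, c=M1/2=-1113/688, d=(M2−M1)/(6·2)=307/1376, b=Δ1−h1·(2M1+M2)/6=317/172
seg 2: a=2, c=M2/2=-12/43, d=(M3−M2)/(6·1)=79/344, b=Δ2−h2·(2M2+M3)/6=-671/344
seg 3: a=0, c=M3/2=141/344, d=(M4−M3)/(6·3)=-47/1032, b=Δ3−h3·(2M3+M4)/6=-313/172
t_q=7/2 → seg 1, τ=3/2; S=3+317/172·τ+-1113/688·τ²+307/1376·τ³=31677/11008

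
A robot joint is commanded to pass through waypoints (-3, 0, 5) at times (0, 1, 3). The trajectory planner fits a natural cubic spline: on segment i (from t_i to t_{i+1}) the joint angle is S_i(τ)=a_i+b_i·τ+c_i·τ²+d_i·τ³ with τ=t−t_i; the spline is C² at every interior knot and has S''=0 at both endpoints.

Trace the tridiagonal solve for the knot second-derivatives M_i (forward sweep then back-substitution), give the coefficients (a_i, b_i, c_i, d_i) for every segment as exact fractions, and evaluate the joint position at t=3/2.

  seg 0: a=-3 b=37/12 c=0 d=-1/12
  seg 1: a=0 b=17/6 c=-1/4 d=1/24
S(3/2) = 87/64

Δ: Δ0=3, Δ1=5/2
row 1: diag=6, rhs=-3; c'=1/3, d'=-1/2
back: M1=-1/2
M: M0=0, M1=-1/2, M2=0
seg 0: a=-3, c=M0/2=0, d=(M1−M0)/(6·1)=-1/12, b=Δ0−h0·(2M0+M1)/6=37/12
seg 1: a=0, c=M1/2=-1/4, d=(M2−M1)/(6·2)=1/24, b=Δ1−h1·(2M1+M2)/6=17/6
t_q=3/2 → seg 1, τ=1/2; S=0+17/6·τ+-1/4·τ²+1/24·τ³=87/64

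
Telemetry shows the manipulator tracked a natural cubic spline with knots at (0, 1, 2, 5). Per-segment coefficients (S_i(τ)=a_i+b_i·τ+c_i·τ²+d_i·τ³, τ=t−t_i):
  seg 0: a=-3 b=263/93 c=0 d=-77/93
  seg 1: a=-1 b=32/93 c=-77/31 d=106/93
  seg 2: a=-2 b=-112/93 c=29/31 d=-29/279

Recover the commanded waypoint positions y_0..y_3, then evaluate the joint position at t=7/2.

y_0=-3 y_1=-1 y_2=-2 y_3=0
S(7/2) = -509/248

y_0 = S_0(0) = a_0 = -3
y_1 = S_1(0) = a_1 = -1
y_2 = S_2(0) = a_2 = -2
y_3 = S_2(3) = 0
t_q=7/2 is in segment 2 (τ=3/2); S_2(τ)=-509/248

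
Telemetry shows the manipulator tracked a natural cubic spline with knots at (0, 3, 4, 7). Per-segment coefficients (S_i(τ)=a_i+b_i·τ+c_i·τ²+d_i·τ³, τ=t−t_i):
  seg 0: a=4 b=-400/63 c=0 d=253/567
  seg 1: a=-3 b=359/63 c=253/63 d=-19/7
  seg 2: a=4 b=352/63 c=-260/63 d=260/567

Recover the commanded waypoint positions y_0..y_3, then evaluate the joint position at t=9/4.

y_0 = S_0(0) = a_0 = 4
y_1 = S_1(0) = a_1 = -3
y_2 = S_2(0) = a_2 = 4
y_3 = S_2(3) = -4
t_q=9/4 is in segment 0 (τ=9/4); S_0(τ)=-333/64

y_0=4 y_1=-3 y_2=4 y_3=-4
S(9/4) = -333/64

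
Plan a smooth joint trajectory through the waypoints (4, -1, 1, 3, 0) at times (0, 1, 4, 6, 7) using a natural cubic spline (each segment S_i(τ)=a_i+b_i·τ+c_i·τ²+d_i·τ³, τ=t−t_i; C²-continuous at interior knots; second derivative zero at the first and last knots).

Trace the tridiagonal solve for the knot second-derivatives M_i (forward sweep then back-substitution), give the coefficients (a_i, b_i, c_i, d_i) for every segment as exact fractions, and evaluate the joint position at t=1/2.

  seg 0: a=4 b=-3386/591 c=0 d=431/591
  seg 1: a=-1 b=-2093/591 c=431/197 d=-464/1773
  seg 2: a=1 b=1489/591 c=-33/197 d=-175/591
  seg 3: a=3 b=-1007/591 c=-383/197 d=383/591
S(1/2) = 1933/1576

Δ: Δ0=-5, Δ1=2/3, Δ2=1, Δ3=-3
row 1: diag=8, rhs=34; c'=3/8, d'=17/4
row 2: denom=10−3·3/8=71/8; d'=(2−3·17/4)/(71/8)=-86/71
row 3: denom=6−2·16/71=394/71; d'=(-24−2·-86/71)/(394/71)=-766/197
back: M3=-766/197
back: M2=-86/71−16/71·-766/197=-66/197
back: M1=17/4−3/8·-66/197=862/197
M: M0=0, M1=862/197, M2=-66/197, M3=-766/197, M4=0
seg 0: a=4, c=M0/2=0, d=(M1−M0)/(6·1)=431/591, b=Δ0−h0·(2M0+M1)/6=-3386/591
seg 1: a=-1, c=M1/2=431/197, d=(M2−M1)/(6·3)=-464/1773, b=Δ1−h1·(2M1+M2)/6=-2093/591
seg 2: a=1, c=M2/2=-33/197, d=(M3−M2)/(6·2)=-175/591, b=Δ2−h2·(2M2+M3)/6=1489/591
seg 3: a=3, c=M3/2=-383/197, d=(M4−M3)/(6·1)=383/591, b=Δ3−h3·(2M3+M4)/6=-1007/591
t_q=1/2 → seg 0, τ=1/2; S=4+-3386/591·τ+0·τ²+431/591·τ³=1933/1576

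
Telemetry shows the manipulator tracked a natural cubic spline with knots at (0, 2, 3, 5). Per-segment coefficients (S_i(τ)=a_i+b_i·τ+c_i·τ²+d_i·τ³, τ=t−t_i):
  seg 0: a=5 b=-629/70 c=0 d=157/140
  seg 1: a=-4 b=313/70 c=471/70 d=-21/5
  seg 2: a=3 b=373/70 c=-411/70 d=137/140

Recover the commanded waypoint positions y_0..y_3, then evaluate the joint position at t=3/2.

y_0=5 y_1=-4 y_2=3 y_3=-2
S(3/2) = -751/160

y_0 = S_0(0) = a_0 = 5
y_1 = S_1(0) = a_1 = -4
y_2 = S_2(0) = a_2 = 3
y_3 = S_2(2) = -2
t_q=3/2 is in segment 0 (τ=3/2); S_0(τ)=-751/160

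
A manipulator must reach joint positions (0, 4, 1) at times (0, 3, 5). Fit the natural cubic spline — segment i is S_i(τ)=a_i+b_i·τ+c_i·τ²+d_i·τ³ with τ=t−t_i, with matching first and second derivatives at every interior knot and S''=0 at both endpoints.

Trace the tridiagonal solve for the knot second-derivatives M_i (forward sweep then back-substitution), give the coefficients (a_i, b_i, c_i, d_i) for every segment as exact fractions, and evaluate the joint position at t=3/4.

  seg 0: a=0 b=131/60 c=0 d=-17/180
  seg 1: a=4 b=-11/30 c=-17/20 d=17/120
S(3/4) = 409/256

Δ: Δ0=4/3, Δ1=-3/2
row 1: diag=10, rhs=-17; c'=1/5, d'=-17/10
back: M1=-17/10
M: M0=0, M1=-17/10, M2=0
seg 0: a=0, c=M0/2=0, d=(M1−M0)/(6·3)=-17/180, b=Δ0−h0·(2M0+M1)/6=131/60
seg 1: a=4, c=M1/2=-17/20, d=(M2−M1)/(6·2)=17/120, b=Δ1−h1·(2M1+M2)/6=-11/30
t_q=3/4 → seg 0, τ=3/4; S=0+131/60·τ+0·τ²+-17/180·τ³=409/256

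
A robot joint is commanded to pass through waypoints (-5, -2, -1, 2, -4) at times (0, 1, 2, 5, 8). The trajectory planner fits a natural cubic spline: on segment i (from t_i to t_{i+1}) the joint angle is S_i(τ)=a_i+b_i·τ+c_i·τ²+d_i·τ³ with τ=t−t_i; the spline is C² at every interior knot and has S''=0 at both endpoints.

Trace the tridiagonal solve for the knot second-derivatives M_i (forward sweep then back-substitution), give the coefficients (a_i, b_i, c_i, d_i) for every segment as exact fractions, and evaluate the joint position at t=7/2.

  seg 0: a=-5 b=397/112 c=0 d=-61/112
  seg 1: a=-2 b=107/56 c=-183/112 d=81/112
  seg 2: a=-1 b=13/16 c=15/28 d=-53/336
  seg 3: a=2 b=-13/56 c=-99/112 d=11/112
S(7/2) = 799/896

Δ: Δ0=3, Δ1=1, Δ2=1, Δ3=-2
row 1: diag=4, rhs=-12; c'=1/4, d'=-3
row 2: denom=8−1·1/4=31/4; d'=(0−1·-3)/(31/4)=12/31
row 3: denom=12−3·12/31=336/31; d'=(-18−3·12/31)/(336/31)=-99/56
back: M3=-99/56
back: M2=12/31−12/31·-99/56=15/14
back: M1=-3−1/4·15/14=-183/56
M: M0=0, M1=-183/56, M2=15/14, M3=-99/56, M4=0
seg 0: a=-5, c=M0/2=0, d=(M1−M0)/(6·1)=-61/112, b=Δ0−h0·(2M0+M1)/6=397/112
seg 1: a=-2, c=M1/2=-183/112, d=(M2−M1)/(6·1)=81/112, b=Δ1−h1·(2M1+M2)/6=107/56
seg 2: a=-1, c=M2/2=15/28, d=(M3−M2)/(6·3)=-53/336, b=Δ2−h2·(2M2+M3)/6=13/16
seg 3: a=2, c=M3/2=-99/112, d=(M4−M3)/(6·3)=11/112, b=Δ3−h3·(2M3+M4)/6=-13/56
t_q=7/2 → seg 2, τ=3/2; S=-1+13/16·τ+15/28·τ²+-53/336·τ³=799/896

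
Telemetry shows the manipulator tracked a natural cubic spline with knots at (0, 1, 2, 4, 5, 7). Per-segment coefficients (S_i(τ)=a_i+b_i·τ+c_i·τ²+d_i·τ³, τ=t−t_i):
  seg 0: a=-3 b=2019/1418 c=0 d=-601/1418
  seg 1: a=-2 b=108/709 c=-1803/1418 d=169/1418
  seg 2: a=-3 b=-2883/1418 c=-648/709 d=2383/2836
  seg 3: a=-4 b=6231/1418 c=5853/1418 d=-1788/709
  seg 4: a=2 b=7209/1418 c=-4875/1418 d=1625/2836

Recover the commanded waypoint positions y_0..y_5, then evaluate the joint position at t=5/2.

y_0=-3 y_1=-2 y_2=-3 y_3=-4 y_4=2 y_5=3
S(5/2) = -93929/22688

y_0 = S_0(0) = a_0 = -3
y_1 = S_1(0) = a_1 = -2
y_2 = S_2(0) = a_2 = -3
y_3 = S_3(0) = a_3 = -4
y_4 = S_4(0) = a_4 = 2
y_5 = S_4(2) = 3
t_q=5/2 is in segment 2 (τ=1/2); S_2(τ)=-93929/22688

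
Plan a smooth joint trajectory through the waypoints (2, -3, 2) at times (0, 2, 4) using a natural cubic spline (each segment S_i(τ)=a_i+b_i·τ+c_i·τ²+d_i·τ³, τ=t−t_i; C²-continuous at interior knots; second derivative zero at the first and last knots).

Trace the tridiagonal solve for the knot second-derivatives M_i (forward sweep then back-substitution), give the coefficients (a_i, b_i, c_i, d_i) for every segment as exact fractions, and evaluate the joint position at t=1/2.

Δ: Δ0=-5/2, Δ1=5/2
row 1: diag=8, rhs=30; c'=1/4, d'=15/4
back: M1=15/4
M: M0=0, M1=15/4, M2=0
seg 0: a=2, c=M0/2=0, d=(M1−M0)/(6·2)=5/16, b=Δ0−h0·(2M0+M1)/6=-15/4
seg 1: a=-3, c=M1/2=15/8, d=(M2−M1)/(6·2)=-5/16, b=Δ1−h1·(2M1+M2)/6=0
t_q=1/2 → seg 0, τ=1/2; S=2+-15/4·τ+0·τ²+5/16·τ³=21/128

  seg 0: a=2 b=-15/4 c=0 d=5/16
  seg 1: a=-3 b=0 c=15/8 d=-5/16
S(1/2) = 21/128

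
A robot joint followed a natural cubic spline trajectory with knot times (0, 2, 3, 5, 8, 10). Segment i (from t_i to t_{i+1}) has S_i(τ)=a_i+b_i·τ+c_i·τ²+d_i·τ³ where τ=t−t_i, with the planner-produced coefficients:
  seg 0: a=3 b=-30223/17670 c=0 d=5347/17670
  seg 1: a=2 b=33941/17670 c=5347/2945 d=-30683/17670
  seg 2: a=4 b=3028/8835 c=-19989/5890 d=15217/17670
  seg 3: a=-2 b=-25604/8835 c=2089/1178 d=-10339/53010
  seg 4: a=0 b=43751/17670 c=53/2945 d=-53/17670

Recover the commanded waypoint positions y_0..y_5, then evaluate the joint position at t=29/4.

y_0 = S_0(0) = a_0 = 3
y_1 = S_1(0) = a_1 = 2
y_2 = S_2(0) = a_2 = 4
y_3 = S_3(0) = a_3 = -2
y_4 = S_4(0) = a_4 = 0
y_5 = S_4(2) = 5
t_q=29/4 is in segment 3 (τ=9/4); S_3(τ)=-665183/376960

y_0=3 y_1=2 y_2=4 y_3=-2 y_4=0 y_5=5
S(29/4) = -665183/376960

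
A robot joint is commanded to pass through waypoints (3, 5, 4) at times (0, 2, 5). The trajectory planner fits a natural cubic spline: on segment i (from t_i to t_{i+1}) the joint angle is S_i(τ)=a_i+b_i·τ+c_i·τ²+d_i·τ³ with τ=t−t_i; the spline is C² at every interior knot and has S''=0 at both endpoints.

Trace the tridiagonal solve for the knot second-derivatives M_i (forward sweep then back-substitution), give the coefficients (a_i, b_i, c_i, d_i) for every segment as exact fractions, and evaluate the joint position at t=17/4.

  seg 0: a=3 b=19/15 c=0 d=-1/15
  seg 1: a=5 b=7/15 c=-2/5 d=2/45
S(17/4) = 145/32

Δ: Δ0=1, Δ1=-1/3
row 1: diag=10, rhs=-8; c'=3/10, d'=-4/5
back: M1=-4/5
M: M0=0, M1=-4/5, M2=0
seg 0: a=3, c=M0/2=0, d=(M1−M0)/(6·2)=-1/15, b=Δ0−h0·(2M0+M1)/6=19/15
seg 1: a=5, c=M1/2=-2/5, d=(M2−M1)/(6·3)=2/45, b=Δ1−h1·(2M1+M2)/6=7/15
t_q=17/4 → seg 1, τ=9/4; S=5+7/15·τ+-2/5·τ²+2/45·τ³=145/32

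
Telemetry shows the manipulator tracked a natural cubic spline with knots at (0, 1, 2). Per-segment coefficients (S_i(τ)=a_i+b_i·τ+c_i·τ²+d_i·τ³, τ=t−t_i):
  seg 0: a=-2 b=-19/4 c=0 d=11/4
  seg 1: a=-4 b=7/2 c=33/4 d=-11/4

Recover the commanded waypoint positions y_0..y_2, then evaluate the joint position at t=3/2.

y_0 = S_0(0) = a_0 = -2
y_1 = S_1(0) = a_1 = -4
y_2 = S_1(1) = 5
t_q=3/2 is in segment 1 (τ=1/2); S_1(τ)=-17/32

y_0=-2 y_1=-4 y_2=5
S(3/2) = -17/32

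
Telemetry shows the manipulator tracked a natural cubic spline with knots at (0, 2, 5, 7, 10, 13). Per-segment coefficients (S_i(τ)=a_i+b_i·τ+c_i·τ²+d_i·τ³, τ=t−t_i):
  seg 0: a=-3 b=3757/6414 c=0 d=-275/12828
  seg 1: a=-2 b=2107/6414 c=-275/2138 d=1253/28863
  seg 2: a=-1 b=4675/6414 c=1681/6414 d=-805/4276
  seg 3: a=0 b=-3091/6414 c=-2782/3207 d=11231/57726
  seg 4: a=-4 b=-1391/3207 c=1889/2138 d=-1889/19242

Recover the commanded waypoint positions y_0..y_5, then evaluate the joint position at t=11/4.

y_0 = S_0(0) = a_0 = -3
y_1 = S_1(0) = a_1 = -2
y_2 = S_2(0) = a_2 = -1
y_3 = S_3(0) = a_3 = 0
y_4 = S_4(0) = a_4 = -4
y_5 = S_4(3) = 0
t_q=11/4 is in segment 1 (τ=3/4); S_1(τ)=-123673/68416

y_0=-3 y_1=-2 y_2=-1 y_3=0 y_4=-4 y_5=0
S(11/4) = -123673/68416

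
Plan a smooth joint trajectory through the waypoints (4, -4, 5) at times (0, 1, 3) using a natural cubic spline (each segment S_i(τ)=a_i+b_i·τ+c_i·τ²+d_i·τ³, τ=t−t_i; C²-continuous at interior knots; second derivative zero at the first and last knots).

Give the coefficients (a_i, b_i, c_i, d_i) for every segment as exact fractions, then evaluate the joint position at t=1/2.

  seg 0: a=4 b=-121/12 c=0 d=25/12
  seg 1: a=-4 b=-23/6 c=25/4 d=-25/24
S(1/2) = -25/32

Δ: Δ0=-8, Δ1=9/2
row 1: diag=6, rhs=75; c'=1/3, d'=25/2
back: M1=25/2
M: M0=0, M1=25/2, M2=0
seg 0: a=4, c=M0/2=0, d=(M1−M0)/(6·1)=25/12, b=Δ0−h0·(2M0+M1)/6=-121/12
seg 1: a=-4, c=M1/2=25/4, d=(M2−M1)/(6·2)=-25/24, b=Δ1−h1·(2M1+M2)/6=-23/6
t_q=1/2 → seg 0, τ=1/2; S=4+-121/12·τ+0·τ²+25/12·τ³=-25/32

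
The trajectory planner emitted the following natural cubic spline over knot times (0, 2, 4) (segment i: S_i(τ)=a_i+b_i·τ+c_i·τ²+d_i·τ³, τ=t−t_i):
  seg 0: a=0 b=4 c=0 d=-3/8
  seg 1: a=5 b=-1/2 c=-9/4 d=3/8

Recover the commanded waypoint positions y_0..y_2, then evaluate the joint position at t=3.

y_0 = S_0(0) = a_0 = 0
y_1 = S_1(0) = a_1 = 5
y_2 = S_1(2) = -2
t_q=3 is in segment 1 (τ=1); S_1(τ)=21/8

y_0=0 y_1=5 y_2=-2
S(3) = 21/8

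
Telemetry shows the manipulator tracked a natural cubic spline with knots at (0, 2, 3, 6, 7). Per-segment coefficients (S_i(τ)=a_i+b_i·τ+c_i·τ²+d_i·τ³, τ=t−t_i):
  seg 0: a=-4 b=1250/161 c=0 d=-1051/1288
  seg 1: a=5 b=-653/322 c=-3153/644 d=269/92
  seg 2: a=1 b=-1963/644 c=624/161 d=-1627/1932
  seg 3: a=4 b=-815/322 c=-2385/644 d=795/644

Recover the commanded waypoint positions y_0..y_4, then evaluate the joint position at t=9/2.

y_0=-4 y_1=5 y_2=1 y_3=4 y_4=-1
S(9/2) = 11881/5152

y_0 = S_0(0) = a_0 = -4
y_1 = S_1(0) = a_1 = 5
y_2 = S_2(0) = a_2 = 1
y_3 = S_3(0) = a_3 = 4
y_4 = S_3(1) = -1
t_q=9/2 is in segment 2 (τ=3/2); S_2(τ)=11881/5152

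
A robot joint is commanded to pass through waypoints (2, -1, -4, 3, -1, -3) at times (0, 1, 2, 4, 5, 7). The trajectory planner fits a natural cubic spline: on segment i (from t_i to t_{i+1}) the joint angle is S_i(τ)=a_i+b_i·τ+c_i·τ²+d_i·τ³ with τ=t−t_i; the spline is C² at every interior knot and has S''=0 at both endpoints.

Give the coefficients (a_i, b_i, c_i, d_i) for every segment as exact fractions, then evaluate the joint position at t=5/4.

Δ: Δ0=-3, Δ1=-3, Δ2=7/2, Δ3=-4, Δ4=-1
row 1: diag=4, rhs=0; c'=1/4, d'=0
row 2: denom=6−1·1/4=23/4; d'=(39−1·0)/(23/4)=156/23
row 3: denom=6−2·8/23=122/23; d'=(-45−2·156/23)/(122/23)=-1347/122
row 4: denom=6−1·23/122=709/122; d'=(18−1·-1347/122)/(709/122)=3543/709
back: M4=3543/709
back: M3=-1347/122−23/122·3543/709=-8496/709
back: M2=156/23−8/23·-8496/709=7764/709
back: M1=0−1/4·7764/709=-1941/709
M: M0=0, M1=-1941/709, M2=7764/709, M3=-8496/709, M4=3543/709, M5=0
seg 0: a=2, c=M0/2=0, d=(M1−M0)/(6·1)=-647/1418, b=Δ0−h0·(2M0+M1)/6=-3607/1418
seg 1: a=-1, c=M1/2=-1941/1418, d=(M2−M1)/(6·1)=3235/1418, b=Δ1−h1·(2M1+M2)/6=-2774/709
seg 2: a=-4, c=M2/2=3882/709, d=(M3−M2)/(6·2)=-1355/709, b=Δ2−h2·(2M2+M3)/6=275/1418
seg 3: a=3, c=M3/2=-4248/709, d=(M4−M3)/(6·1)=4013/1418, b=Δ3−h3·(2M3+M4)/6=-1189/1418
seg 4: a=-1, c=M4/2=3543/1418, d=(M5−M4)/(6·2)=-1181/2836, b=Δ4−h4·(2M4+M5)/6=-3071/709
t_q=5/4 → seg 1, τ=1/4; S=-1+-2774/709·τ+-1941/1418·τ²+3235/1418·τ³=-184049/90752

  seg 0: a=2 b=-3607/1418 c=0 d=-647/1418
  seg 1: a=-1 b=-2774/709 c=-1941/1418 d=3235/1418
  seg 2: a=-4 b=275/1418 c=3882/709 d=-1355/709
  seg 3: a=3 b=-1189/1418 c=-4248/709 d=4013/1418
  seg 4: a=-1 b=-3071/709 c=3543/1418 d=-1181/2836
S(5/4) = -184049/90752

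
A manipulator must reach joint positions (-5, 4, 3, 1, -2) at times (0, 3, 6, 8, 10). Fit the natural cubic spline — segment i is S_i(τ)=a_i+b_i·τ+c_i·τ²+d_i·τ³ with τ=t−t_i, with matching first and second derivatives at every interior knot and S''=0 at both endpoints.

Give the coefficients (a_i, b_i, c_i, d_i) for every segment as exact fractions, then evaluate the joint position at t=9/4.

  seg 0: a=-5 b=463/120 c=0 d=-103/1080
  seg 1: a=4 b=77/60 c=-103/120 d=23/216
  seg 2: a=3 b=-119/120 c=1/10 d=-5/96
  seg 3: a=1 b=-73/60 c=-17/80 d=17/480
S(9/4) = 6643/2560

Δ: Δ0=3, Δ1=-1/3, Δ2=-1, Δ3=-3/2
row 1: diag=12, rhs=-20; c'=1/4, d'=-5/3
row 2: denom=10−3·1/4=37/4; d'=(-4−3·-5/3)/(37/4)=4/37
row 3: denom=8−2·8/37=280/37; d'=(-3−2·4/37)/(280/37)=-17/40
back: M3=-17/40
back: M2=4/37−8/37·-17/40=1/5
back: M1=-5/3−1/4·1/5=-103/60
M: M0=0, M1=-103/60, M2=1/5, M3=-17/40, M4=0
seg 0: a=-5, c=M0/2=0, d=(M1−M0)/(6·3)=-103/1080, b=Δ0−h0·(2M0+M1)/6=463/120
seg 1: a=4, c=M1/2=-103/120, d=(M2−M1)/(6·3)=23/216, b=Δ1−h1·(2M1+M2)/6=77/60
seg 2: a=3, c=M2/2=1/10, d=(M3−M2)/(6·2)=-5/96, b=Δ2−h2·(2M2+M3)/6=-119/120
seg 3: a=1, c=M3/2=-17/80, d=(M4−M3)/(6·2)=17/480, b=Δ3−h3·(2M3+M4)/6=-73/60
t_q=9/4 → seg 0, τ=9/4; S=-5+463/120·τ+0·τ²+-103/1080·τ³=6643/2560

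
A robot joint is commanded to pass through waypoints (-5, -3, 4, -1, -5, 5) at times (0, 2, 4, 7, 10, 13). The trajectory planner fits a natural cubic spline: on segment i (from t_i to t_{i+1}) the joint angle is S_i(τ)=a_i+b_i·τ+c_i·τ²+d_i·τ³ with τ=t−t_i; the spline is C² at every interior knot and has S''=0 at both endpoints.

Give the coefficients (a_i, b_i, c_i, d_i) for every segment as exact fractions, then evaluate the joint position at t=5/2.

  seg 0: a=-5 b=43/783 c=0 d=185/783
  seg 1: a=-3 b=2263/783 c=370/261 d=-3485/6264
  seg 2: a=4 b=2951/1566 c=-2005/1044 d=6923/28188
  seg 3: a=-1 b=-9419/3132 c=227/783 d=2519/28188
  seg 4: a=-5 b=1793/1566 c=3427/3132 d=-3427/28188
S(5/2) = -21215/16704

Δ: Δ0=1, Δ1=7/2, Δ2=-5/3, Δ3=-4/3, Δ4=10/3
row 1: diag=8, rhs=15; c'=1/4, d'=15/8
row 2: denom=10−2·1/4=19/2; d'=(-31−2·15/8)/(19/2)=-139/38
row 3: denom=12−3·6/19=210/19; d'=(2−3·-139/38)/(210/19)=493/420
row 4: denom=12−3·19/70=783/70; d'=(28−3·493/420)/(783/70)=3427/1566
back: M4=3427/1566
back: M3=493/420−19/70·3427/1566=454/783
back: M2=-139/38−6/19·454/783=-2005/522
back: M1=15/8−1/4·-2005/522=740/261
M: M0=0, M1=740/261, M2=-2005/522, M3=454/783, M4=3427/1566, M5=0
seg 0: a=-5, c=M0/2=0, d=(M1−M0)/(6·2)=185/783, b=Δ0−h0·(2M0+M1)/6=43/783
seg 1: a=-3, c=M1/2=370/261, d=(M2−M1)/(6·2)=-3485/6264, b=Δ1−h1·(2M1+M2)/6=2263/783
seg 2: a=4, c=M2/2=-2005/1044, d=(M3−M2)/(6·3)=6923/28188, b=Δ2−h2·(2M2+M3)/6=2951/1566
seg 3: a=-1, c=M3/2=227/783, d=(M4−M3)/(6·3)=2519/28188, b=Δ3−h3·(2M3+M4)/6=-9419/3132
seg 4: a=-5, c=M4/2=3427/3132, d=(M5−M4)/(6·3)=-3427/28188, b=Δ4−h4·(2M4+M5)/6=1793/1566
t_q=5/2 → seg 1, τ=1/2; S=-3+2263/783·τ+370/261·τ²+-3485/6264·τ³=-21215/16704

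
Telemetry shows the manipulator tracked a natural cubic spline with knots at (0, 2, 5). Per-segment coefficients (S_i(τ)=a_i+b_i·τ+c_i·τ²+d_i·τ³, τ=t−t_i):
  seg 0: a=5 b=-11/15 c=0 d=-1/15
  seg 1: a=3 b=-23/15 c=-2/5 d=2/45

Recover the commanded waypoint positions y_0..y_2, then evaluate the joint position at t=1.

y_0=5 y_1=3 y_2=-4
S(1) = 21/5

y_0 = S_0(0) = a_0 = 5
y_1 = S_1(0) = a_1 = 3
y_2 = S_1(3) = -4
t_q=1 is in segment 0 (τ=1); S_0(τ)=21/5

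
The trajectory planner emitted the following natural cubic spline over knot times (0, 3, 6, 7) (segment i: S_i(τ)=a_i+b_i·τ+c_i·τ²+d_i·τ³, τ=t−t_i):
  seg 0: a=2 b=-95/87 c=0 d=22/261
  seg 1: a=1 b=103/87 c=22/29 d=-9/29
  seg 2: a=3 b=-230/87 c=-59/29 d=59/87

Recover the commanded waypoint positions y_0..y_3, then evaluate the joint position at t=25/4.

y_0 = S_0(0) = a_0 = 2
y_1 = S_1(0) = a_1 = 1
y_2 = S_2(0) = a_2 = 3
y_3 = S_2(1) = -1
t_q=25/4 is in segment 2 (τ=1/4); S_2(τ)=4125/1856

y_0=2 y_1=1 y_2=3 y_3=-1
S(25/4) = 4125/1856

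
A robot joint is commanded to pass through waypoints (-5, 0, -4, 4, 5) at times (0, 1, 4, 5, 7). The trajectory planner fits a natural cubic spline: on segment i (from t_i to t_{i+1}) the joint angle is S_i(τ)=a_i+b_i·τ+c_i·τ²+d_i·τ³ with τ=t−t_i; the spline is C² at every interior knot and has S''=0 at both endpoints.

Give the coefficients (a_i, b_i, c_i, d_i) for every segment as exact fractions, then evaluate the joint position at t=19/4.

Δ: Δ0=5, Δ1=-4/3, Δ2=8, Δ3=1/2
row 1: diag=8, rhs=-38; c'=3/8, d'=-19/4
row 2: denom=8−3·3/8=55/8; d'=(56−3·-19/4)/(55/8)=562/55
row 3: denom=6−1·8/55=322/55; d'=(-45−1·562/55)/(322/55)=-3037/322
back: M3=-3037/322
back: M2=562/55−8/55·-3037/322=1866/161
back: M1=-19/4−3/8·1866/161=-2929/322
M: M0=0, M1=-2929/322, M2=1866/161, M3=-3037/322, M4=0
seg 0: a=-5, c=M0/2=0, d=(M1−M0)/(6·1)=-2929/1932, b=Δ0−h0·(2M0+M1)/6=12589/1932
seg 1: a=0, c=M1/2=-2929/644, d=(M2−M1)/(6·3)=6661/5796, b=Δ1−h1·(2M1+M2)/6=1901/966
seg 2: a=-4, c=M2/2=933/161, d=(M3−M2)/(6·1)=-967/276, b=Δ2−h2·(2M2+M3)/6=11029/1932
seg 3: a=4, c=M3/2=-3037/644, d=(M4−M3)/(6·2)=3037/3864, b=Δ3−h3·(2M3+M4)/6=6557/966
t_q=19/4 → seg 2, τ=3/4; S=-4+11029/1932·τ+933/161·τ²+-967/276·τ³=3697/1792

  seg 0: a=-5 b=12589/1932 c=0 d=-2929/1932
  seg 1: a=0 b=1901/966 c=-2929/644 d=6661/5796
  seg 2: a=-4 b=11029/1932 c=933/161 d=-967/276
  seg 3: a=4 b=6557/966 c=-3037/644 d=3037/3864
S(19/4) = 3697/1792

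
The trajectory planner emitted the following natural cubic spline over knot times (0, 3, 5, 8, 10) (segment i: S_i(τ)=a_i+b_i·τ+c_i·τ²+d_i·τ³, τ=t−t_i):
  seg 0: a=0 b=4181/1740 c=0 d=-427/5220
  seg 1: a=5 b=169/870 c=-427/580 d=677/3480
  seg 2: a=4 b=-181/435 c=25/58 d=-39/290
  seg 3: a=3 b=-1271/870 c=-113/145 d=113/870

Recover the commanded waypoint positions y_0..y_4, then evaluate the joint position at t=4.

y_0 = S_0(0) = a_0 = 0
y_1 = S_1(0) = a_1 = 5
y_2 = S_2(0) = a_2 = 4
y_3 = S_3(0) = a_3 = 3
y_4 = S_3(2) = -2
t_q=4 is in segment 1 (τ=1); S_1(τ)=5397/1160

y_0=0 y_1=5 y_2=4 y_3=3 y_4=-2
S(4) = 5397/1160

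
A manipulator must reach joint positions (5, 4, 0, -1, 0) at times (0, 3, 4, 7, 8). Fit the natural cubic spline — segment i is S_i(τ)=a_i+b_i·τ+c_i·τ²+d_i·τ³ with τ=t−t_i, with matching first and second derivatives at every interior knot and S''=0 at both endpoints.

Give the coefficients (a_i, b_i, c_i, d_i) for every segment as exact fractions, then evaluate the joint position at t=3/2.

  seg 0: a=5 b=179/144 c=0 d=-227/1296
  seg 1: a=4 b=-251/72 c=-227/144 d=17/16
  seg 2: a=0 b=-497/144 c=29/18 d=-247/1296
  seg 3: a=-1 b=77/72 c=-5/48 d=5/144
S(3/2) = 803/128

Δ: Δ0=-1/3, Δ1=-4, Δ2=-1/3, Δ3=1
row 1: diag=8, rhs=-22; c'=1/8, d'=-11/4
row 2: denom=8−1·1/8=63/8; d'=(22−1·-11/4)/(63/8)=22/7
row 3: denom=8−3·8/21=48/7; d'=(8−3·22/7)/(48/7)=-5/24
back: M3=-5/24
back: M2=22/7−8/21·-5/24=29/9
back: M1=-11/4−1/8·29/9=-227/72
M: M0=0, M1=-227/72, M2=29/9, M3=-5/24, M4=0
seg 0: a=5, c=M0/2=0, d=(M1−M0)/(6·3)=-227/1296, b=Δ0−h0·(2M0+M1)/6=179/144
seg 1: a=4, c=M1/2=-227/144, d=(M2−M1)/(6·1)=17/16, b=Δ1−h1·(2M1+M2)/6=-251/72
seg 2: a=0, c=M2/2=29/18, d=(M3−M2)/(6·3)=-247/1296, b=Δ2−h2·(2M2+M3)/6=-497/144
seg 3: a=-1, c=M3/2=-5/48, d=(M4−M3)/(6·1)=5/144, b=Δ3−h3·(2M3+M4)/6=77/72
t_q=3/2 → seg 0, τ=3/2; S=5+179/144·τ+0·τ²+-227/1296·τ³=803/128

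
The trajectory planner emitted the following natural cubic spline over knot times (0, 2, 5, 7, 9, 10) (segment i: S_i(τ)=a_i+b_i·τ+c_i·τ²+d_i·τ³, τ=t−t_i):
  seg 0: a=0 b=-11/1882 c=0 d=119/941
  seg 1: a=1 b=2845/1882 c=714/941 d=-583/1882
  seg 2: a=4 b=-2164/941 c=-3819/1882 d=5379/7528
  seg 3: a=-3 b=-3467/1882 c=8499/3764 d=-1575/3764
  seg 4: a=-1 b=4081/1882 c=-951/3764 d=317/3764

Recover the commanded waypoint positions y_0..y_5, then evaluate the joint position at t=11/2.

y_0=0 y_1=1 y_2=4 y_3=-3 y_4=-1 y_5=1
S(11/2) = 146475/60224

y_0 = S_0(0) = a_0 = 0
y_1 = S_1(0) = a_1 = 1
y_2 = S_2(0) = a_2 = 4
y_3 = S_3(0) = a_3 = -3
y_4 = S_4(0) = a_4 = -1
y_5 = S_4(1) = 1
t_q=11/2 is in segment 2 (τ=1/2); S_2(τ)=146475/60224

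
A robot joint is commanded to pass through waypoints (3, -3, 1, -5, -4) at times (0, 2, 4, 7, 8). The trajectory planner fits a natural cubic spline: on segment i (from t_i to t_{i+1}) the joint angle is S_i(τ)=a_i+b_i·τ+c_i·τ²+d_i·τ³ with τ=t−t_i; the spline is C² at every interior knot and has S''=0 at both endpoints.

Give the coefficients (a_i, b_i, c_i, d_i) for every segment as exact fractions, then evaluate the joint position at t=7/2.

  seg 0: a=3 b=-1241/268 c=0 d=437/1072
  seg 1: a=-3 b=35/134 c=1311/536 d=-845/1072
  seg 2: a=1 b=157/268 c=-153/67 d=127/268
  seg 3: a=-5 b=-43/134 c=531/268 d=-177/268
S(7/2) = 2013/8576

Δ: Δ0=-3, Δ1=2, Δ2=-2, Δ3=1
row 1: diag=8, rhs=30; c'=1/4, d'=15/4
row 2: denom=10−2·1/4=19/2; d'=(-24−2·15/4)/(19/2)=-63/19
row 3: denom=8−3·6/19=134/19; d'=(18−3·-63/19)/(134/19)=531/134
back: M3=531/134
back: M2=-63/19−6/19·531/134=-306/67
back: M1=15/4−1/4·-306/67=1311/268
M: M0=0, M1=1311/268, M2=-306/67, M3=531/134, M4=0
seg 0: a=3, c=M0/2=0, d=(M1−M0)/(6·2)=437/1072, b=Δ0−h0·(2M0+M1)/6=-1241/268
seg 1: a=-3, c=M1/2=1311/536, d=(M2−M1)/(6·2)=-845/1072, b=Δ1−h1·(2M1+M2)/6=35/134
seg 2: a=1, c=M2/2=-153/67, d=(M3−M2)/(6·3)=127/268, b=Δ2−h2·(2M2+M3)/6=157/268
seg 3: a=-5, c=M3/2=531/268, d=(M4−M3)/(6·1)=-177/268, b=Δ3−h3·(2M3+M4)/6=-43/134
t_q=7/2 → seg 1, τ=3/2; S=-3+35/134·τ+1311/536·τ²+-845/1072·τ³=2013/8576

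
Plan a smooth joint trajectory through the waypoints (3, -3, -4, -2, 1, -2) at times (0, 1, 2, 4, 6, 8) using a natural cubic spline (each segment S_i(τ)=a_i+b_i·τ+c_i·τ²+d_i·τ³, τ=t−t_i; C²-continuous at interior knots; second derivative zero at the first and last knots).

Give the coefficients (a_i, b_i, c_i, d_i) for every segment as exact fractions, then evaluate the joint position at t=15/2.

Δ: Δ0=-6, Δ1=-1, Δ2=1, Δ3=3/2, Δ4=-3/2
row 1: diag=4, rhs=30; c'=1/4, d'=15/2
row 2: denom=6−1·1/4=23/4; d'=(12−1·15/2)/(23/4)=18/23
row 3: denom=8−2·8/23=168/23; d'=(3−2·18/23)/(168/23)=11/56
row 4: denom=8−2·23/84=313/42; d'=(-18−2·11/56)/(313/42)=-1545/626
back: M4=-1545/626
back: M3=11/56−23/84·-1545/626=273/313
back: M2=18/23−8/23·273/313=150/313
back: M1=15/2−1/4·150/313=2310/313
M: M0=0, M1=2310/313, M2=150/313, M3=273/313, M4=-1545/626, M5=0
seg 0: a=3, c=M0/2=0, d=(M1−M0)/(6·1)=385/313, b=Δ0−h0·(2M0+M1)/6=-2263/313
seg 1: a=-3, c=M1/2=1155/313, d=(M2−M1)/(6·1)=-360/313, b=Δ1−h1·(2M1+M2)/6=-1108/313
seg 2: a=-4, c=M2/2=75/313, d=(M3−M2)/(6·2)=41/1252, b=Δ2−h2·(2M2+M3)/6=122/313
seg 3: a=-2, c=M3/2=273/626, d=(M4−M3)/(6·2)=-697/2504, b=Δ3−h3·(2M3+M4)/6=545/313
seg 4: a=1, c=M4/2=-1545/1252, d=(M5−M4)/(6·2)=515/2504, b=Δ4−h4·(2M4+M5)/6=91/626
t_q=15/2 → seg 4, τ=3/2; S=1+91/626·τ+-1545/1252·τ²+515/2504·τ³=-17315/20032

  seg 0: a=3 b=-2263/313 c=0 d=385/313
  seg 1: a=-3 b=-1108/313 c=1155/313 d=-360/313
  seg 2: a=-4 b=122/313 c=75/313 d=41/1252
  seg 3: a=-2 b=545/313 c=273/626 d=-697/2504
  seg 4: a=1 b=91/626 c=-1545/1252 d=515/2504
S(15/2) = -17315/20032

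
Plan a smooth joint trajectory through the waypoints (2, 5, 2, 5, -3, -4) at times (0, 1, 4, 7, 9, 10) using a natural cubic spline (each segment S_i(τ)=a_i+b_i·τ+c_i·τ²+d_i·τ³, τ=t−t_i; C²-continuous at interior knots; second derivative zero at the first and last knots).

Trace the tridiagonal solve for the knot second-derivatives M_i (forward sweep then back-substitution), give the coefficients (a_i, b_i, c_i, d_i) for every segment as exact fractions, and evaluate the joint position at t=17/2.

Δ: Δ0=3, Δ1=-1, Δ2=1, Δ3=-4, Δ4=-1
row 1: diag=8, rhs=-24; c'=3/8, d'=-3
row 2: denom=12−3·3/8=87/8; d'=(12−3·-3)/(87/8)=56/29
row 3: denom=10−3·8/29=266/29; d'=(-30−3·56/29)/(266/29)=-519/133
row 4: denom=6−2·29/133=740/133; d'=(18−2·-519/133)/(740/133)=858/185
back: M4=858/185
back: M3=-519/133−29/133·858/185=-909/185
back: M2=56/29−8/29·-909/185=608/185
back: M1=-3−3/8·608/185=-783/185
M: M0=0, M1=-783/185, M2=608/185, M3=-909/185, M4=858/185, M5=0
seg 0: a=2, c=M0/2=0, d=(M1−M0)/(6·1)=-261/370, b=Δ0−h0·(2M0+M1)/6=1371/370
seg 1: a=5, c=M1/2=-783/370, d=(M2−M1)/(6·3)=1391/3330, b=Δ1−h1·(2M1+M2)/6=294/185
seg 2: a=2, c=M2/2=304/185, d=(M3−M2)/(6·3)=-41/90, b=Δ2−h2·(2M2+M3)/6=63/370
seg 3: a=5, c=M3/2=-909/370, d=(M4−M3)/(6·2)=589/740, b=Δ3−h3·(2M3+M4)/6=-84/37
seg 4: a=-3, c=M4/2=429/185, d=(M5−M4)/(6·1)=-143/185, b=Δ4−h4·(2M4+M5)/6=-471/185
t_q=17/2 → seg 3, τ=3/2; S=5+-84/37·τ+-909/370·τ²+589/740·τ³=-7381/5920

  seg 0: a=2 b=1371/370 c=0 d=-261/370
  seg 1: a=5 b=294/185 c=-783/370 d=1391/3330
  seg 2: a=2 b=63/370 c=304/185 d=-41/90
  seg 3: a=5 b=-84/37 c=-909/370 d=589/740
  seg 4: a=-3 b=-471/185 c=429/185 d=-143/185
S(17/2) = -7381/5920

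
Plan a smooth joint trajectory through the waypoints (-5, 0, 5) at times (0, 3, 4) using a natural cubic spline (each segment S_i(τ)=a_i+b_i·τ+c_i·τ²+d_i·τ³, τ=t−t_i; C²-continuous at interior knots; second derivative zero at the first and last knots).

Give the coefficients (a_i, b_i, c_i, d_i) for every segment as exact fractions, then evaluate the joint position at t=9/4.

  seg 0: a=-5 b=5/12 c=0 d=5/36
  seg 1: a=0 b=25/6 c=5/4 d=-5/12
S(9/4) = -635/256

Δ: Δ0=5/3, Δ1=5
row 1: diag=8, rhs=20; c'=1/8, d'=5/2
back: M1=5/2
M: M0=0, M1=5/2, M2=0
seg 0: a=-5, c=M0/2=0, d=(M1−M0)/(6·3)=5/36, b=Δ0−h0·(2M0+M1)/6=5/12
seg 1: a=0, c=M1/2=5/4, d=(M2−M1)/(6·1)=-5/12, b=Δ1−h1·(2M1+M2)/6=25/6
t_q=9/4 → seg 0, τ=9/4; S=-5+5/12·τ+0·τ²+5/36·τ³=-635/256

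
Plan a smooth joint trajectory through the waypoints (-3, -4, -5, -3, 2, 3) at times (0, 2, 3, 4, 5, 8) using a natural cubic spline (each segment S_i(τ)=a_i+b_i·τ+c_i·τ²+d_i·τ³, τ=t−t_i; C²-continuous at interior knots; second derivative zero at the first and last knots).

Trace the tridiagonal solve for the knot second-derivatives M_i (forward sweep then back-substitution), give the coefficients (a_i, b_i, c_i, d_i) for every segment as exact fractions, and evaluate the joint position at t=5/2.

  seg 0: a=-3 b=-527/3990 c=0 d=-367/3990
  seg 1: a=-4 b=-4931/3990 c=-367/665 d=449/570
  seg 2: a=-5 b=47/1995 c=2409/1330 d=659/3990
  seg 3: a=-3 b=3305/798 c=1534/665 d=-5779/3990
  seg 4: a=2 b=8798/1995 c=-2711/1330 d=2711/11970
S(5/2) = -9911/2128

Δ: Δ0=-1/2, Δ1=-1, Δ2=2, Δ3=5, Δ4=1/3
row 1: diag=6, rhs=-3; c'=1/6, d'=-1/2
row 2: denom=4−1·1/6=23/6; d'=(18−1·-1/2)/(23/6)=111/23
row 3: denom=4−1·6/23=86/23; d'=(18−1·111/23)/(86/23)=303/86
row 4: denom=8−1·23/86=665/86; d'=(-28−1·303/86)/(665/86)=-2711/665
back: M4=-2711/665
back: M3=303/86−23/86·-2711/665=3068/665
back: M2=111/23−6/23·3068/665=2409/665
back: M1=-1/2−1/6·2409/665=-734/665
M: M0=0, M1=-734/665, M2=2409/665, M3=3068/665, M4=-2711/665, M5=0
seg 0: a=-3, c=M0/2=0, d=(M1−M0)/(6·2)=-367/3990, b=Δ0−h0·(2M0+M1)/6=-527/3990
seg 1: a=-4, c=M1/2=-367/665, d=(M2−M1)/(6·1)=449/570, b=Δ1−h1·(2M1+M2)/6=-4931/3990
seg 2: a=-5, c=M2/2=2409/1330, d=(M3−M2)/(6·1)=659/3990, b=Δ2−h2·(2M2+M3)/6=47/1995
seg 3: a=-3, c=M3/2=1534/665, d=(M4−M3)/(6·1)=-5779/3990, b=Δ3−h3·(2M3+M4)/6=3305/798
seg 4: a=2, c=M4/2=-2711/1330, d=(M5−M4)/(6·3)=2711/11970, b=Δ4−h4·(2M4+M5)/6=8798/1995
t_q=5/2 → seg 1, τ=1/2; S=-4+-4931/3990·τ+-367/665·τ²+449/570·τ³=-9911/2128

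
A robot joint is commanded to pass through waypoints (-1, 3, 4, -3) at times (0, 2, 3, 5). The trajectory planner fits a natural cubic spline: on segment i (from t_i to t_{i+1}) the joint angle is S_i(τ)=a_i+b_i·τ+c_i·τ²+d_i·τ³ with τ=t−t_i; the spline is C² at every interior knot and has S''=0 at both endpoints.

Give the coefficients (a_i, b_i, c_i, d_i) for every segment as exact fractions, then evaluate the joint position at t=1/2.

  seg 0: a=-1 b=73/35 c=0 d=-3/140
  seg 1: a=3 b=64/35 c=-9/70 d=-7/10
  seg 2: a=4 b=-37/70 c=-78/35 d=13/35
S(1/2) = 9/224

Δ: Δ0=2, Δ1=1, Δ2=-7/2
row 1: diag=6, rhs=-6; c'=1/6, d'=-1
row 2: denom=6−1·1/6=35/6; d'=(-27−1·-1)/(35/6)=-156/35
back: M2=-156/35
back: M1=-1−1/6·-156/35=-9/35
M: M0=0, M1=-9/35, M2=-156/35, M3=0
seg 0: a=-1, c=M0/2=0, d=(M1−M0)/(6·2)=-3/140, b=Δ0−h0·(2M0+M1)/6=73/35
seg 1: a=3, c=M1/2=-9/70, d=(M2−M1)/(6·1)=-7/10, b=Δ1−h1·(2M1+M2)/6=64/35
seg 2: a=4, c=M2/2=-78/35, d=(M3−M2)/(6·2)=13/35, b=Δ2−h2·(2M2+M3)/6=-37/70
t_q=1/2 → seg 0, τ=1/2; S=-1+73/35·τ+0·τ²+-3/140·τ³=9/224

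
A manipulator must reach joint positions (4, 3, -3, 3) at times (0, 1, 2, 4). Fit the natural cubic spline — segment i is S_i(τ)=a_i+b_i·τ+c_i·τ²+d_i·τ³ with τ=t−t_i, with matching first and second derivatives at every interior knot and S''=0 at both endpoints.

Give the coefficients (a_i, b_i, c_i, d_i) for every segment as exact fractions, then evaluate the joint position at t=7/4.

  seg 0: a=4 b=16/23 c=0 d=-39/23
  seg 1: a=3 b=-101/23 c=-117/23 d=80/23
  seg 2: a=-3 b=-95/23 c=123/23 d=-41/46
S(7/4) = -27/16

Δ: Δ0=-1, Δ1=-6, Δ2=3
row 1: diag=4, rhs=-30; c'=1/4, d'=-15/2
row 2: denom=6−1·1/4=23/4; d'=(54−1·-15/2)/(23/4)=246/23
back: M2=246/23
back: M1=-15/2−1/4·246/23=-234/23
M: M0=0, M1=-234/23, M2=246/23, M3=0
seg 0: a=4, c=M0/2=0, d=(M1−M0)/(6·1)=-39/23, b=Δ0−h0·(2M0+M1)/6=16/23
seg 1: a=3, c=M1/2=-117/23, d=(M2−M1)/(6·1)=80/23, b=Δ1−h1·(2M1+M2)/6=-101/23
seg 2: a=-3, c=M2/2=123/23, d=(M3−M2)/(6·2)=-41/46, b=Δ2−h2·(2M2+M3)/6=-95/23
t_q=7/4 → seg 1, τ=3/4; S=3+-101/23·τ+-117/23·τ²+80/23·τ³=-27/16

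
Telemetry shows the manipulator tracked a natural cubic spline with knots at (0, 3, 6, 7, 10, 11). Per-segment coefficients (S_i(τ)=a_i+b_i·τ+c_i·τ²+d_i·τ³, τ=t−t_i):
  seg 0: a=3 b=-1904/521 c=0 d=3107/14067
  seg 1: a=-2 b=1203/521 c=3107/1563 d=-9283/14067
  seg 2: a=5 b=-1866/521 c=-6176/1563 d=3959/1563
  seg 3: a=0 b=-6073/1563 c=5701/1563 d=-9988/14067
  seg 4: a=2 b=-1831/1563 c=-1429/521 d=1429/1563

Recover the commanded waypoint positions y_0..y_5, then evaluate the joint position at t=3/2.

y_0 = S_0(0) = a_0 = 3
y_1 = S_1(0) = a_1 = -2
y_2 = S_2(0) = a_2 = 5
y_3 = S_3(0) = a_3 = 0
y_4 = S_4(0) = a_4 = 2
y_5 = S_4(1) = -1
t_q=3/2 is in segment 0 (τ=3/2); S_0(τ)=-7237/4168

y_0=3 y_1=-2 y_2=5 y_3=0 y_4=2 y_5=-1
S(3/2) = -7237/4168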